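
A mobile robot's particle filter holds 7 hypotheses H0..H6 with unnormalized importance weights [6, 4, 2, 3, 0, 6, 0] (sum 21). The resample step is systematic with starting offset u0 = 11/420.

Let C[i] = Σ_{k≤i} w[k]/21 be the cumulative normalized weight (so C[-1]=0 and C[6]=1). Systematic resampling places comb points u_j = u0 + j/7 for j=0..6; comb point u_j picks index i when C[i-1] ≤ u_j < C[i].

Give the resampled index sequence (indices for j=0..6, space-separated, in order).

C = [2/7, 10/21, 4/7, 5/7, 5/7, 1, 1]
j=0: u_0=11/420 ∈ [0, 2/7) → index 0
j=1: u_1=71/420 ∈ [0, 2/7) → index 0
j=2: u_2=131/420 ∈ [2/7, 10/21) → index 1
j=3: u_3=191/420 ∈ [2/7, 10/21) → index 1
j=4: u_4=251/420 ∈ [4/7, 5/7) → index 3
j=5: u_5=311/420 ∈ [5/7, 1) → index 5
j=6: u_6=53/60 ∈ [5/7, 1) → index 5

0 0 1 1 3 5 5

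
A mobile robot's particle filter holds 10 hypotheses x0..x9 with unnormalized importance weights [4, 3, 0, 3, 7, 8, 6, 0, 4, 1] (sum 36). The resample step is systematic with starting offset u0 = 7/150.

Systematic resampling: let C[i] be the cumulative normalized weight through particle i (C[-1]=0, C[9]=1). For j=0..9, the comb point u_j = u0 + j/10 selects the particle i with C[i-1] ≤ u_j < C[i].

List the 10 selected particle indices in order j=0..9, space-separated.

C = [1/9, 7/36, 7/36, 5/18, 17/36, 25/36, 31/36, 31/36, 35/36, 1]
j=0: u_0=7/150 ∈ [0, 1/9) → index 0
j=1: u_1=11/75 ∈ [1/9, 7/36) → index 1
j=2: u_2=37/150 ∈ [7/36, 5/18) → index 3
j=3: u_3=26/75 ∈ [5/18, 17/36) → index 4
j=4: u_4=67/150 ∈ [5/18, 17/36) → index 4
j=5: u_5=41/75 ∈ [17/36, 25/36) → index 5
j=6: u_6=97/150 ∈ [17/36, 25/36) → index 5
j=7: u_7=56/75 ∈ [25/36, 31/36) → index 6
j=8: u_8=127/150 ∈ [25/36, 31/36) → index 6
j=9: u_9=71/75 ∈ [31/36, 35/36) → index 8

0 1 3 4 4 5 5 6 6 8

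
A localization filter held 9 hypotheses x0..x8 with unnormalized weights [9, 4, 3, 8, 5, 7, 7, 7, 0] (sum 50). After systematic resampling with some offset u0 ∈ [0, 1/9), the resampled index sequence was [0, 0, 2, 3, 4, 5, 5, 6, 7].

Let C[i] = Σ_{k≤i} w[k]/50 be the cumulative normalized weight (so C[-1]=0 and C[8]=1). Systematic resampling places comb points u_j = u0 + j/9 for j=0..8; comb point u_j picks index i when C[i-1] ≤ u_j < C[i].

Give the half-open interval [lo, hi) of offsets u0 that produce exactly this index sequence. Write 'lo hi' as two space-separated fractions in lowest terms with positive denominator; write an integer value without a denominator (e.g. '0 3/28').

C = [9/50, 13/50, 8/25, 12/25, 29/50, 18/25, 43/50, 1, 1]
j=0 picked index 0: u0 ∈ [0, 9/50)
j=1 picked index 0: u0 ∈ [-1/9, 31/450)
j=2 picked index 2: u0 ∈ [17/450, 22/225)
j=3 picked index 3: u0 ∈ [-1/75, 11/75)
j=4 picked index 4: u0 ∈ [8/225, 61/450)
j=5 picked index 5: u0 ∈ [11/450, 37/225)
j=6 picked index 5: u0 ∈ [-13/150, 4/75)
j=7 picked index 6: u0 ∈ [-13/225, 37/450)
j=8 picked index 7: u0 ∈ [-13/450, 1/9)
intersection: [17/450, 4/75)

17/450 4/75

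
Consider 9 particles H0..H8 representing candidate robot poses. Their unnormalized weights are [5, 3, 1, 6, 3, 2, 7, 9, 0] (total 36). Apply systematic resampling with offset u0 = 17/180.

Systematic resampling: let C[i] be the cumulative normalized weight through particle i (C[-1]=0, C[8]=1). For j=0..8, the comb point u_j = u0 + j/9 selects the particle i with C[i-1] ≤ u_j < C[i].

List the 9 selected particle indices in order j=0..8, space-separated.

0 1 3 4 5 6 7 7 7

C = [5/36, 2/9, 1/4, 5/12, 1/2, 5/9, 3/4, 1, 1]
j=0: u_0=17/180 ∈ [0, 5/36) → index 0
j=1: u_1=37/180 ∈ [5/36, 2/9) → index 1
j=2: u_2=19/60 ∈ [1/4, 5/12) → index 3
j=3: u_3=77/180 ∈ [5/12, 1/2) → index 4
j=4: u_4=97/180 ∈ [1/2, 5/9) → index 5
j=5: u_5=13/20 ∈ [5/9, 3/4) → index 6
j=6: u_6=137/180 ∈ [3/4, 1) → index 7
j=7: u_7=157/180 ∈ [3/4, 1) → index 7
j=8: u_8=59/60 ∈ [3/4, 1) → index 7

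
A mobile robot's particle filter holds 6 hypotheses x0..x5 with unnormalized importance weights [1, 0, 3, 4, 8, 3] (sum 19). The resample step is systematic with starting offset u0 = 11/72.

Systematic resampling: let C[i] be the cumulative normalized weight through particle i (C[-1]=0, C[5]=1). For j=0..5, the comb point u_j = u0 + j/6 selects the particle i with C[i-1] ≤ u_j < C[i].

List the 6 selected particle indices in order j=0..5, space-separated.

C = [1/19, 1/19, 4/19, 8/19, 16/19, 1]
j=0: u_0=11/72 ∈ [1/19, 4/19) → index 2
j=1: u_1=23/72 ∈ [4/19, 8/19) → index 3
j=2: u_2=35/72 ∈ [8/19, 16/19) → index 4
j=3: u_3=47/72 ∈ [8/19, 16/19) → index 4
j=4: u_4=59/72 ∈ [8/19, 16/19) → index 4
j=5: u_5=71/72 ∈ [16/19, 1) → index 5

2 3 4 4 4 5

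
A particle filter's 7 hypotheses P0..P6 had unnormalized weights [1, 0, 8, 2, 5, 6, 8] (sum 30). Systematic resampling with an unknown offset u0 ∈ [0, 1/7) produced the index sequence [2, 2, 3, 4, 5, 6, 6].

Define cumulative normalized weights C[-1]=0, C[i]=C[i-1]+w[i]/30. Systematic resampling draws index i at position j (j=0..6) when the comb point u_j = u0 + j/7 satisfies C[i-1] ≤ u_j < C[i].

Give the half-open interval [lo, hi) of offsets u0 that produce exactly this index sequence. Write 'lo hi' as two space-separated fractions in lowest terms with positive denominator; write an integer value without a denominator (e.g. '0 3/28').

C = [1/30, 1/30, 3/10, 11/30, 8/15, 11/15, 1]
j=0 picked index 2: u0 ∈ [1/30, 3/10)
j=1 picked index 2: u0 ∈ [-23/210, 11/70)
j=2 picked index 3: u0 ∈ [1/70, 17/210)
j=3 picked index 4: u0 ∈ [-13/210, 11/105)
j=4 picked index 5: u0 ∈ [-4/105, 17/105)
j=5 picked index 6: u0 ∈ [2/105, 2/7)
j=6 picked index 6: u0 ∈ [-13/105, 1/7)
intersection: [1/30, 17/210)

1/30 17/210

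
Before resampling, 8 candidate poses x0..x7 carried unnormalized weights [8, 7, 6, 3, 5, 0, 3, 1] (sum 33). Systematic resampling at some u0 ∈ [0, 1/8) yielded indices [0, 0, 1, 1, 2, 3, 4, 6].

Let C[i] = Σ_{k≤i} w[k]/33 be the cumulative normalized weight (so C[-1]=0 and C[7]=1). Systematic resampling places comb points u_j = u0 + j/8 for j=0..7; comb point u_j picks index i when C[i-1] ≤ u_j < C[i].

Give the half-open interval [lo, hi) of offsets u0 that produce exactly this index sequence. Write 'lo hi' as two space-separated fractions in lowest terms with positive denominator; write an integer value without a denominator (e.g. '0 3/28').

1/88 7/88

C = [8/33, 5/11, 7/11, 8/11, 29/33, 29/33, 32/33, 1]
j=0 picked index 0: u0 ∈ [0, 8/33)
j=1 picked index 0: u0 ∈ [-1/8, 31/264)
j=2 picked index 1: u0 ∈ [-1/132, 9/44)
j=3 picked index 1: u0 ∈ [-35/264, 7/88)
j=4 picked index 2: u0 ∈ [-1/22, 3/22)
j=5 picked index 3: u0 ∈ [1/88, 9/88)
j=6 picked index 4: u0 ∈ [-1/44, 17/132)
j=7 picked index 6: u0 ∈ [1/264, 25/264)
intersection: [1/88, 7/88)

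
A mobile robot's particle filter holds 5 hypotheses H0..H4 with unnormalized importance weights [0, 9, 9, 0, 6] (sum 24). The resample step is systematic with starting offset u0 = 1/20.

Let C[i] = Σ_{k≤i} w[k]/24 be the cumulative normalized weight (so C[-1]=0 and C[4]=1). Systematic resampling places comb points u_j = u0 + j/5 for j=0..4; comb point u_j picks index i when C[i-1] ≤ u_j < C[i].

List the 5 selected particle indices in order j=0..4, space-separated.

1 1 2 2 4

C = [0, 3/8, 3/4, 3/4, 1]
j=0: u_0=1/20 ∈ [0, 3/8) → index 1
j=1: u_1=1/4 ∈ [0, 3/8) → index 1
j=2: u_2=9/20 ∈ [3/8, 3/4) → index 2
j=3: u_3=13/20 ∈ [3/8, 3/4) → index 2
j=4: u_4=17/20 ∈ [3/4, 1) → index 4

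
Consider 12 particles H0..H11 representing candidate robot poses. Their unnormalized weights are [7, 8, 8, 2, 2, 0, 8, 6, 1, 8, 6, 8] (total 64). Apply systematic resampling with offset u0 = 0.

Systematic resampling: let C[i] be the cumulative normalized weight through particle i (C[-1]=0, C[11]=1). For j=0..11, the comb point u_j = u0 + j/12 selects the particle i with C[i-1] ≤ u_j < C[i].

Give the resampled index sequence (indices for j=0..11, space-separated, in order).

C = [7/64, 15/64, 23/64, 25/64, 27/64, 27/64, 35/64, 41/64, 21/32, 25/32, 7/8, 1]
j=0: u_0=0 ∈ [0, 7/64) → index 0
j=1: u_1=1/12 ∈ [0, 7/64) → index 0
j=2: u_2=1/6 ∈ [7/64, 15/64) → index 1
j=3: u_3=1/4 ∈ [15/64, 23/64) → index 2
j=4: u_4=1/3 ∈ [15/64, 23/64) → index 2
j=5: u_5=5/12 ∈ [25/64, 27/64) → index 4
j=6: u_6=1/2 ∈ [27/64, 35/64) → index 6
j=7: u_7=7/12 ∈ [35/64, 41/64) → index 7
j=8: u_8=2/3 ∈ [21/32, 25/32) → index 9
j=9: u_9=3/4 ∈ [21/32, 25/32) → index 9
j=10: u_10=5/6 ∈ [25/32, 7/8) → index 10
j=11: u_11=11/12 ∈ [7/8, 1) → index 11

0 0 1 2 2 4 6 7 9 9 10 11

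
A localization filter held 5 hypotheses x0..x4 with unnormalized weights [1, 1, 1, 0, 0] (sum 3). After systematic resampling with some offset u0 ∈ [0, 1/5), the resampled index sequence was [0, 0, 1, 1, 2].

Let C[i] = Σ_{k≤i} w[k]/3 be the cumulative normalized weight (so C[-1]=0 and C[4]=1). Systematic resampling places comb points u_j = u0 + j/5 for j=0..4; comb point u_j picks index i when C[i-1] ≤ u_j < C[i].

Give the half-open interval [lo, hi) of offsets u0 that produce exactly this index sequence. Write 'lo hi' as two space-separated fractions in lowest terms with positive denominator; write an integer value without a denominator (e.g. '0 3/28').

C = [1/3, 2/3, 1, 1, 1]
j=0 picked index 0: u0 ∈ [0, 1/3)
j=1 picked index 0: u0 ∈ [-1/5, 2/15)
j=2 picked index 1: u0 ∈ [-1/15, 4/15)
j=3 picked index 1: u0 ∈ [-4/15, 1/15)
j=4 picked index 2: u0 ∈ [-2/15, 1/5)
intersection: [0, 1/15)

0 1/15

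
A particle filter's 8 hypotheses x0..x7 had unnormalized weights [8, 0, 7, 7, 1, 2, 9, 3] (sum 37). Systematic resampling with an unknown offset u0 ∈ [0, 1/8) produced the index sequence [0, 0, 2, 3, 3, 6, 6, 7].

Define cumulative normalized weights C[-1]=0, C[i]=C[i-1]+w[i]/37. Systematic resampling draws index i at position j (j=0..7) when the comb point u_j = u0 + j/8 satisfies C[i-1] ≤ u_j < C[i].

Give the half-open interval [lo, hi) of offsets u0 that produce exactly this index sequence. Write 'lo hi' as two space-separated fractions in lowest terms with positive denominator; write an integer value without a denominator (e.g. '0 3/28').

15/296 27/296

C = [8/37, 8/37, 15/37, 22/37, 23/37, 25/37, 34/37, 1]
j=0 picked index 0: u0 ∈ [0, 8/37)
j=1 picked index 0: u0 ∈ [-1/8, 27/296)
j=2 picked index 2: u0 ∈ [-5/148, 23/148)
j=3 picked index 3: u0 ∈ [9/296, 65/296)
j=4 picked index 3: u0 ∈ [-7/74, 7/74)
j=5 picked index 6: u0 ∈ [15/296, 87/296)
j=6 picked index 6: u0 ∈ [-11/148, 25/148)
j=7 picked index 7: u0 ∈ [13/296, 1/8)
intersection: [15/296, 27/296)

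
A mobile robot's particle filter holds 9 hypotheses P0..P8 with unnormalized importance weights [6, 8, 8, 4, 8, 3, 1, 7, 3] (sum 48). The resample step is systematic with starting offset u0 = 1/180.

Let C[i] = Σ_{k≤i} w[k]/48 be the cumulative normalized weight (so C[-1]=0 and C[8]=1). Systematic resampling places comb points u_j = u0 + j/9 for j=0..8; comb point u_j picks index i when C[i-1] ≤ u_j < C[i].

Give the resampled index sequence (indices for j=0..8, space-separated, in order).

C = [1/8, 7/24, 11/24, 13/24, 17/24, 37/48, 19/24, 15/16, 1]
j=0: u_0=1/180 ∈ [0, 1/8) → index 0
j=1: u_1=7/60 ∈ [0, 1/8) → index 0
j=2: u_2=41/180 ∈ [1/8, 7/24) → index 1
j=3: u_3=61/180 ∈ [7/24, 11/24) → index 2
j=4: u_4=9/20 ∈ [7/24, 11/24) → index 2
j=5: u_5=101/180 ∈ [13/24, 17/24) → index 4
j=6: u_6=121/180 ∈ [13/24, 17/24) → index 4
j=7: u_7=47/60 ∈ [37/48, 19/24) → index 6
j=8: u_8=161/180 ∈ [19/24, 15/16) → index 7

0 0 1 2 2 4 4 6 7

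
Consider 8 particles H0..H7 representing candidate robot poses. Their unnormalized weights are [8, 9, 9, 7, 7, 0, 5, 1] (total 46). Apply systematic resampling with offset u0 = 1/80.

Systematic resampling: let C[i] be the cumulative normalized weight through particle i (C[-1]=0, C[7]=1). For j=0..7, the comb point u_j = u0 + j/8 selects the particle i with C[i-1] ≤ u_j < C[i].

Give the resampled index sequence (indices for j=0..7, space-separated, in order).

C = [4/23, 17/46, 13/23, 33/46, 20/23, 20/23, 45/46, 1]
j=0: u_0=1/80 ∈ [0, 4/23) → index 0
j=1: u_1=11/80 ∈ [0, 4/23) → index 0
j=2: u_2=21/80 ∈ [4/23, 17/46) → index 1
j=3: u_3=31/80 ∈ [17/46, 13/23) → index 2
j=4: u_4=41/80 ∈ [17/46, 13/23) → index 2
j=5: u_5=51/80 ∈ [13/23, 33/46) → index 3
j=6: u_6=61/80 ∈ [33/46, 20/23) → index 4
j=7: u_7=71/80 ∈ [20/23, 45/46) → index 6

0 0 1 2 2 3 4 6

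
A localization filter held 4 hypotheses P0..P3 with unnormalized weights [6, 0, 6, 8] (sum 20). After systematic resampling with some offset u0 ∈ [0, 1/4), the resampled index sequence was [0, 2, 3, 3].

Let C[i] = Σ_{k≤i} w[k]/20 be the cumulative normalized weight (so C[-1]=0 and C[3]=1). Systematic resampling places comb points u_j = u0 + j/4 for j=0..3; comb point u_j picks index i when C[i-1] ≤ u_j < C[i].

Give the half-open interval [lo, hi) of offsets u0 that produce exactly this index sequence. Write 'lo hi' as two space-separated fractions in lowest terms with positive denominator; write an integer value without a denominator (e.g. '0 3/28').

C = [3/10, 3/10, 3/5, 1]
j=0 picked index 0: u0 ∈ [0, 3/10)
j=1 picked index 2: u0 ∈ [1/20, 7/20)
j=2 picked index 3: u0 ∈ [1/10, 1/2)
j=3 picked index 3: u0 ∈ [-3/20, 1/4)
intersection: [1/10, 1/4)

1/10 1/4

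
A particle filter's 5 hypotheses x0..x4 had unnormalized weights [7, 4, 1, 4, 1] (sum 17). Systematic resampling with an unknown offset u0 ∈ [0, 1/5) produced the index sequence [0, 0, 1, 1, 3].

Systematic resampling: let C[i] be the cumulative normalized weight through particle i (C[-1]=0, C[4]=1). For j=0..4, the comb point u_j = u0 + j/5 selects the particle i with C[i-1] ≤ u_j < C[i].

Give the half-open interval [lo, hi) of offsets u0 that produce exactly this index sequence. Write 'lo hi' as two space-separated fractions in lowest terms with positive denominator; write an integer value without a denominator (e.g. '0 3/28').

1/85 4/85

C = [7/17, 11/17, 12/17, 16/17, 1]
j=0 picked index 0: u0 ∈ [0, 7/17)
j=1 picked index 0: u0 ∈ [-1/5, 18/85)
j=2 picked index 1: u0 ∈ [1/85, 21/85)
j=3 picked index 1: u0 ∈ [-16/85, 4/85)
j=4 picked index 3: u0 ∈ [-8/85, 12/85)
intersection: [1/85, 4/85)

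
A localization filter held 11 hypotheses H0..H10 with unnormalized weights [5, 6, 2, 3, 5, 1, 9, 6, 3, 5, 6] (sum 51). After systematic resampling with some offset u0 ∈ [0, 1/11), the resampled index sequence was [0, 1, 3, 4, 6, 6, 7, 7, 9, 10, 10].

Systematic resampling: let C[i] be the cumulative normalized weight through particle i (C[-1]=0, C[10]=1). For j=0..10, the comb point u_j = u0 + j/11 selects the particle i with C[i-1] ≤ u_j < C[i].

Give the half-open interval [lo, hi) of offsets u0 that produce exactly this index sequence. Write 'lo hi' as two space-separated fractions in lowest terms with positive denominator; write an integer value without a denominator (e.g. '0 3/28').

C = [5/51, 11/51, 13/51, 16/51, 7/17, 22/51, 31/51, 37/51, 40/51, 15/17, 1]
j=0 picked index 0: u0 ∈ [0, 5/51)
j=1 picked index 1: u0 ∈ [4/561, 70/561)
j=2 picked index 3: u0 ∈ [41/561, 74/561)
j=3 picked index 4: u0 ∈ [23/561, 26/187)
j=4 picked index 6: u0 ∈ [38/561, 137/561)
j=5 picked index 6: u0 ∈ [-13/561, 86/561)
j=6 picked index 7: u0 ∈ [35/561, 101/561)
j=7 picked index 7: u0 ∈ [-16/561, 50/561)
j=8 picked index 9: u0 ∈ [32/561, 29/187)
j=9 picked index 10: u0 ∈ [12/187, 2/11)
j=10 picked index 10: u0 ∈ [-5/187, 1/11)
intersection: [41/561, 50/561)

41/561 50/561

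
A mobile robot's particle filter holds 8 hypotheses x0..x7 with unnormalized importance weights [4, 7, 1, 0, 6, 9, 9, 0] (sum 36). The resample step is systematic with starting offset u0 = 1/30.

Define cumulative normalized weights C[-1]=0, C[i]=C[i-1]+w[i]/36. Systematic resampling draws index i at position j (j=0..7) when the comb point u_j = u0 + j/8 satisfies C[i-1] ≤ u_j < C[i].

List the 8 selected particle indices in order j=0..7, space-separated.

C = [1/9, 11/36, 1/3, 1/3, 1/2, 3/4, 1, 1]
j=0: u_0=1/30 ∈ [0, 1/9) → index 0
j=1: u_1=19/120 ∈ [1/9, 11/36) → index 1
j=2: u_2=17/60 ∈ [1/9, 11/36) → index 1
j=3: u_3=49/120 ∈ [1/3, 1/2) → index 4
j=4: u_4=8/15 ∈ [1/2, 3/4) → index 5
j=5: u_5=79/120 ∈ [1/2, 3/4) → index 5
j=6: u_6=47/60 ∈ [3/4, 1) → index 6
j=7: u_7=109/120 ∈ [3/4, 1) → index 6

0 1 1 4 5 5 6 6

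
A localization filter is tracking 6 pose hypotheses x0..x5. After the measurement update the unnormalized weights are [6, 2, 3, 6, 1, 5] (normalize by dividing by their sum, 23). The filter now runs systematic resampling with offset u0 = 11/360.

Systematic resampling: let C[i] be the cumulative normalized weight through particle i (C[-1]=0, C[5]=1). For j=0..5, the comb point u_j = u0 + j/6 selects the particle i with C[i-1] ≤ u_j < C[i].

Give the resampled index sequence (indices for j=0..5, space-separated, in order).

0 0 2 3 3 5

C = [6/23, 8/23, 11/23, 17/23, 18/23, 1]
j=0: u_0=11/360 ∈ [0, 6/23) → index 0
j=1: u_1=71/360 ∈ [0, 6/23) → index 0
j=2: u_2=131/360 ∈ [8/23, 11/23) → index 2
j=3: u_3=191/360 ∈ [11/23, 17/23) → index 3
j=4: u_4=251/360 ∈ [11/23, 17/23) → index 3
j=5: u_5=311/360 ∈ [18/23, 1) → index 5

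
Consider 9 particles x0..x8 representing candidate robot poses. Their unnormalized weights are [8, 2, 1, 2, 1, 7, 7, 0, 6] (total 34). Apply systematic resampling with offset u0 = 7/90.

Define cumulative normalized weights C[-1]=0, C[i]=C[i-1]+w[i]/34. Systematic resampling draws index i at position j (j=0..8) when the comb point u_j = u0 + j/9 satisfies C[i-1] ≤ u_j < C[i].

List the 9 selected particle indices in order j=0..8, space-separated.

C = [4/17, 5/17, 11/34, 13/34, 7/17, 21/34, 14/17, 14/17, 1]
j=0: u_0=7/90 ∈ [0, 4/17) → index 0
j=1: u_1=17/90 ∈ [0, 4/17) → index 0
j=2: u_2=3/10 ∈ [5/17, 11/34) → index 2
j=3: u_3=37/90 ∈ [13/34, 7/17) → index 4
j=4: u_4=47/90 ∈ [7/17, 21/34) → index 5
j=5: u_5=19/30 ∈ [21/34, 14/17) → index 6
j=6: u_6=67/90 ∈ [21/34, 14/17) → index 6
j=7: u_7=77/90 ∈ [14/17, 1) → index 8
j=8: u_8=29/30 ∈ [14/17, 1) → index 8

0 0 2 4 5 6 6 8 8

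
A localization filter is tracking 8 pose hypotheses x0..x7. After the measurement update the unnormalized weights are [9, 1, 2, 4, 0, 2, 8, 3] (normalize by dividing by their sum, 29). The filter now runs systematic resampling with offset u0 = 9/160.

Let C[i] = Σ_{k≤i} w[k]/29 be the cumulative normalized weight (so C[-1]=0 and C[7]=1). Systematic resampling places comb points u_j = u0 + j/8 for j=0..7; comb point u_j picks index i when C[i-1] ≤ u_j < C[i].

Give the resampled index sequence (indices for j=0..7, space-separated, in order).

C = [9/29, 10/29, 12/29, 16/29, 16/29, 18/29, 26/29, 1]
j=0: u_0=9/160 ∈ [0, 9/29) → index 0
j=1: u_1=29/160 ∈ [0, 9/29) → index 0
j=2: u_2=49/160 ∈ [0, 9/29) → index 0
j=3: u_3=69/160 ∈ [12/29, 16/29) → index 3
j=4: u_4=89/160 ∈ [16/29, 18/29) → index 5
j=5: u_5=109/160 ∈ [18/29, 26/29) → index 6
j=6: u_6=129/160 ∈ [18/29, 26/29) → index 6
j=7: u_7=149/160 ∈ [26/29, 1) → index 7

0 0 0 3 5 6 6 7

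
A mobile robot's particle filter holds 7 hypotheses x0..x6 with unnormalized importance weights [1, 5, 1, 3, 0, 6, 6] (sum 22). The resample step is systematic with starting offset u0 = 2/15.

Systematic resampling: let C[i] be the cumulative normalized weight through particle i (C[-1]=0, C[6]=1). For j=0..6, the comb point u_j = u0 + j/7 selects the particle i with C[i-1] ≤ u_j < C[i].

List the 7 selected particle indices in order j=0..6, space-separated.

1 2 3 5 5 6 6

C = [1/22, 3/11, 7/22, 5/11, 5/11, 8/11, 1]
j=0: u_0=2/15 ∈ [1/22, 3/11) → index 1
j=1: u_1=29/105 ∈ [3/11, 7/22) → index 2
j=2: u_2=44/105 ∈ [7/22, 5/11) → index 3
j=3: u_3=59/105 ∈ [5/11, 8/11) → index 5
j=4: u_4=74/105 ∈ [5/11, 8/11) → index 5
j=5: u_5=89/105 ∈ [8/11, 1) → index 6
j=6: u_6=104/105 ∈ [8/11, 1) → index 6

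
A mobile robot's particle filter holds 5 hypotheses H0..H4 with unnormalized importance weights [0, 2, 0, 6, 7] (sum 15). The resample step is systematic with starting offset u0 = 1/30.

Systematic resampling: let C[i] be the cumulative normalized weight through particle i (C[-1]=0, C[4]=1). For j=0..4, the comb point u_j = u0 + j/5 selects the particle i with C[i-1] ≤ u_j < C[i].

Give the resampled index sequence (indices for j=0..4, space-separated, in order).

1 3 3 4 4

C = [0, 2/15, 2/15, 8/15, 1]
j=0: u_0=1/30 ∈ [0, 2/15) → index 1
j=1: u_1=7/30 ∈ [2/15, 8/15) → index 3
j=2: u_2=13/30 ∈ [2/15, 8/15) → index 3
j=3: u_3=19/30 ∈ [8/15, 1) → index 4
j=4: u_4=5/6 ∈ [8/15, 1) → index 4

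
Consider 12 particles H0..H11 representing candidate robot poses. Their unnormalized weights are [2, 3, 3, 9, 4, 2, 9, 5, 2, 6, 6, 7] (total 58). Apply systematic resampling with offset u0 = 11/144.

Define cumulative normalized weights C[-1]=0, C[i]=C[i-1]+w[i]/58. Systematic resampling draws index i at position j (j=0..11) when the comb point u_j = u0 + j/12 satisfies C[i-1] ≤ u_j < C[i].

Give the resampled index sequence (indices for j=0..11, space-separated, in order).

1 3 3 4 6 6 7 8 9 10 11 11

C = [1/29, 5/58, 4/29, 17/58, 21/58, 23/58, 16/29, 37/58, 39/58, 45/58, 51/58, 1]
j=0: u_0=11/144 ∈ [1/29, 5/58) → index 1
j=1: u_1=23/144 ∈ [4/29, 17/58) → index 3
j=2: u_2=35/144 ∈ [4/29, 17/58) → index 3
j=3: u_3=47/144 ∈ [17/58, 21/58) → index 4
j=4: u_4=59/144 ∈ [23/58, 16/29) → index 6
j=5: u_5=71/144 ∈ [23/58, 16/29) → index 6
j=6: u_6=83/144 ∈ [16/29, 37/58) → index 7
j=7: u_7=95/144 ∈ [37/58, 39/58) → index 8
j=8: u_8=107/144 ∈ [39/58, 45/58) → index 9
j=9: u_9=119/144 ∈ [45/58, 51/58) → index 10
j=10: u_10=131/144 ∈ [51/58, 1) → index 11
j=11: u_11=143/144 ∈ [51/58, 1) → index 11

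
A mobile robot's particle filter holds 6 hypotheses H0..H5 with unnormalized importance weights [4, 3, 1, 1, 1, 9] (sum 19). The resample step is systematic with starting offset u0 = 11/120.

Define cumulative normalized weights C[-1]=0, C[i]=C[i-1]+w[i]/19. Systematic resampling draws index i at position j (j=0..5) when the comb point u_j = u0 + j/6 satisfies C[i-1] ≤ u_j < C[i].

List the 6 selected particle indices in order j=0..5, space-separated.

0 1 3 5 5 5

C = [4/19, 7/19, 8/19, 9/19, 10/19, 1]
j=0: u_0=11/120 ∈ [0, 4/19) → index 0
j=1: u_1=31/120 ∈ [4/19, 7/19) → index 1
j=2: u_2=17/40 ∈ [8/19, 9/19) → index 3
j=3: u_3=71/120 ∈ [10/19, 1) → index 5
j=4: u_4=91/120 ∈ [10/19, 1) → index 5
j=5: u_5=37/40 ∈ [10/19, 1) → index 5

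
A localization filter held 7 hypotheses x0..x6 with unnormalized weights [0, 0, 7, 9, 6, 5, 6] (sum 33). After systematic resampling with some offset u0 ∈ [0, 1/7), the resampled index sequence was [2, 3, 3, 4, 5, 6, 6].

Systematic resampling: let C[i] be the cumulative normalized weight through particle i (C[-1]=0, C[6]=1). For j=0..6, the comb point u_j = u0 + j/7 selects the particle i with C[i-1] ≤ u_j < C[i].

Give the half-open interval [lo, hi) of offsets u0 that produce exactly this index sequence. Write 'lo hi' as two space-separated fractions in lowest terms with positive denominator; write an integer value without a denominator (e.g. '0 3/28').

8/77 1/7

C = [0, 0, 7/33, 16/33, 2/3, 9/11, 1]
j=0 picked index 2: u0 ∈ [0, 7/33)
j=1 picked index 3: u0 ∈ [16/231, 79/231)
j=2 picked index 3: u0 ∈ [-17/231, 46/231)
j=3 picked index 4: u0 ∈ [13/231, 5/21)
j=4 picked index 5: u0 ∈ [2/21, 19/77)
j=5 picked index 6: u0 ∈ [8/77, 2/7)
j=6 picked index 6: u0 ∈ [-3/77, 1/7)
intersection: [8/77, 1/7)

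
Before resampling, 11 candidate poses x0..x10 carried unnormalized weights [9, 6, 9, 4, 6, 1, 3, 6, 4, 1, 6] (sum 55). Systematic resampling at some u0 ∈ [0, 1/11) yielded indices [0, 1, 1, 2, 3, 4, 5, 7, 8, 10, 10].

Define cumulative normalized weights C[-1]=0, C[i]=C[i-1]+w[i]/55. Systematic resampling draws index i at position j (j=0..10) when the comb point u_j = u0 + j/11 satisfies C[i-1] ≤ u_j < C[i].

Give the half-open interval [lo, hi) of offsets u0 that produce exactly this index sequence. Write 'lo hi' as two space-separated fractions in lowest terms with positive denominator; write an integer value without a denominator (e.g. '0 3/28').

4/55 1/11

C = [9/55, 3/11, 24/55, 28/55, 34/55, 7/11, 38/55, 4/5, 48/55, 49/55, 1]
j=0 picked index 0: u0 ∈ [0, 9/55)
j=1 picked index 1: u0 ∈ [4/55, 2/11)
j=2 picked index 1: u0 ∈ [-1/55, 1/11)
j=3 picked index 2: u0 ∈ [0, 9/55)
j=4 picked index 3: u0 ∈ [4/55, 8/55)
j=5 picked index 4: u0 ∈ [3/55, 9/55)
j=6 picked index 5: u0 ∈ [4/55, 1/11)
j=7 picked index 7: u0 ∈ [3/55, 9/55)
j=8 picked index 8: u0 ∈ [4/55, 8/55)
j=9 picked index 10: u0 ∈ [4/55, 2/11)
j=10 picked index 10: u0 ∈ [-1/55, 1/11)
intersection: [4/55, 1/11)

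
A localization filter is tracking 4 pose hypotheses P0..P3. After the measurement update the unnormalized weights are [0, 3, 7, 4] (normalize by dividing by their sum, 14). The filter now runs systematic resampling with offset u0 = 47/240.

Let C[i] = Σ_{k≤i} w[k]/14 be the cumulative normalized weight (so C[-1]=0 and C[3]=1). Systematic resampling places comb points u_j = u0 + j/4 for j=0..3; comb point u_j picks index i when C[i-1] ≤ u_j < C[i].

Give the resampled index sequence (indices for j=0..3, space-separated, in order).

1 2 2 3

C = [0, 3/14, 5/7, 1]
j=0: u_0=47/240 ∈ [0, 3/14) → index 1
j=1: u_1=107/240 ∈ [3/14, 5/7) → index 2
j=2: u_2=167/240 ∈ [3/14, 5/7) → index 2
j=3: u_3=227/240 ∈ [5/7, 1) → index 3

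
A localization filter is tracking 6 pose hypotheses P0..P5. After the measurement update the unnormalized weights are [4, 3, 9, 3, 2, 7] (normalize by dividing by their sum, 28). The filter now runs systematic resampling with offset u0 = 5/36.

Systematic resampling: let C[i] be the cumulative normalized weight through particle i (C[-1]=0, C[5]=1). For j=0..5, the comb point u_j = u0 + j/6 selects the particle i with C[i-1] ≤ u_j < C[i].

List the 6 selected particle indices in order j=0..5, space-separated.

0 2 2 3 5 5

C = [1/7, 1/4, 4/7, 19/28, 3/4, 1]
j=0: u_0=5/36 ∈ [0, 1/7) → index 0
j=1: u_1=11/36 ∈ [1/4, 4/7) → index 2
j=2: u_2=17/36 ∈ [1/4, 4/7) → index 2
j=3: u_3=23/36 ∈ [4/7, 19/28) → index 3
j=4: u_4=29/36 ∈ [3/4, 1) → index 5
j=5: u_5=35/36 ∈ [3/4, 1) → index 5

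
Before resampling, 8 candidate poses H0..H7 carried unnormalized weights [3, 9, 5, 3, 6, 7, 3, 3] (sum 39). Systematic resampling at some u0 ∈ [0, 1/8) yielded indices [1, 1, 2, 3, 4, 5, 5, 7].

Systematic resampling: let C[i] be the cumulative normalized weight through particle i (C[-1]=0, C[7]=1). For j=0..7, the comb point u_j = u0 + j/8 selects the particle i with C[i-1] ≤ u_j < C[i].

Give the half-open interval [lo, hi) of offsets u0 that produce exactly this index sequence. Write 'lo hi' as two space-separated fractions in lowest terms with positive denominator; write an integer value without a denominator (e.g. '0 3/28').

1/13 5/52

C = [1/13, 4/13, 17/39, 20/39, 2/3, 11/13, 12/13, 1]
j=0 picked index 1: u0 ∈ [1/13, 4/13)
j=1 picked index 1: u0 ∈ [-5/104, 19/104)
j=2 picked index 2: u0 ∈ [3/52, 29/156)
j=3 picked index 3: u0 ∈ [19/312, 43/312)
j=4 picked index 4: u0 ∈ [1/78, 1/6)
j=5 picked index 5: u0 ∈ [1/24, 23/104)
j=6 picked index 5: u0 ∈ [-1/12, 5/52)
j=7 picked index 7: u0 ∈ [5/104, 1/8)
intersection: [1/13, 5/52)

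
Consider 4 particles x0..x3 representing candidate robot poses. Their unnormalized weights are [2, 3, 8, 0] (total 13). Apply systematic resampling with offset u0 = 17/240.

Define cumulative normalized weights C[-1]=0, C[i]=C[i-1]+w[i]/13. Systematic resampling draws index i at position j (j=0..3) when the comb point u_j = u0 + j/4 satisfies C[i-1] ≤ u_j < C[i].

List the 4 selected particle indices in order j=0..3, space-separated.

0 1 2 2

C = [2/13, 5/13, 1, 1]
j=0: u_0=17/240 ∈ [0, 2/13) → index 0
j=1: u_1=77/240 ∈ [2/13, 5/13) → index 1
j=2: u_2=137/240 ∈ [5/13, 1) → index 2
j=3: u_3=197/240 ∈ [5/13, 1) → index 2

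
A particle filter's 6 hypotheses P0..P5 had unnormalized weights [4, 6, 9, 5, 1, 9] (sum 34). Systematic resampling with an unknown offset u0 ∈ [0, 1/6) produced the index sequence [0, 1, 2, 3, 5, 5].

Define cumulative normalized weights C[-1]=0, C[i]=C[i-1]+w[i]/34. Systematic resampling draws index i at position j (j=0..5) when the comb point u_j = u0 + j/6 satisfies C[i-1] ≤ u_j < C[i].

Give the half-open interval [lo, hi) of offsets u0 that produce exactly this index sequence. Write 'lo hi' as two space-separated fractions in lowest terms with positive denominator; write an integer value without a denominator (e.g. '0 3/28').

C = [2/17, 5/17, 19/34, 12/17, 25/34, 1]
j=0 picked index 0: u0 ∈ [0, 2/17)
j=1 picked index 1: u0 ∈ [-5/102, 13/102)
j=2 picked index 2: u0 ∈ [-2/51, 23/102)
j=3 picked index 3: u0 ∈ [1/17, 7/34)
j=4 picked index 5: u0 ∈ [7/102, 1/3)
j=5 picked index 5: u0 ∈ [-5/51, 1/6)
intersection: [7/102, 2/17)

7/102 2/17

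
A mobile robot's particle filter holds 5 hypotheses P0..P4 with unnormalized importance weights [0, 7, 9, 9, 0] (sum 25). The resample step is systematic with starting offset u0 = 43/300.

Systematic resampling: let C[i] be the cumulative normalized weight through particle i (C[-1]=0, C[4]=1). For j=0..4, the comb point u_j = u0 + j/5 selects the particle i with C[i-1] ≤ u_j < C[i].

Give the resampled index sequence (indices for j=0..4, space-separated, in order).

1 2 2 3 3

C = [0, 7/25, 16/25, 1, 1]
j=0: u_0=43/300 ∈ [0, 7/25) → index 1
j=1: u_1=103/300 ∈ [7/25, 16/25) → index 2
j=2: u_2=163/300 ∈ [7/25, 16/25) → index 2
j=3: u_3=223/300 ∈ [16/25, 1) → index 3
j=4: u_4=283/300 ∈ [16/25, 1) → index 3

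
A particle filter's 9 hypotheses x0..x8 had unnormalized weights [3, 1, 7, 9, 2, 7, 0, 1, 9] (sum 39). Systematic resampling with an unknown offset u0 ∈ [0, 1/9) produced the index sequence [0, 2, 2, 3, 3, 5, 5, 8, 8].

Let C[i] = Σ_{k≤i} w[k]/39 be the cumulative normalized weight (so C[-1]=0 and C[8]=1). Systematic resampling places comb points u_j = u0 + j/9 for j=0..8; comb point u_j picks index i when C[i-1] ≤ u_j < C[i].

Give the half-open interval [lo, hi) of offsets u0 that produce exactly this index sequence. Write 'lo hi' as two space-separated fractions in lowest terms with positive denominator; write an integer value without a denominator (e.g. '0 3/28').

C = [1/13, 4/39, 11/39, 20/39, 22/39, 29/39, 29/39, 10/13, 1]
j=0 picked index 0: u0 ∈ [0, 1/13)
j=1 picked index 2: u0 ∈ [-1/117, 20/117)
j=2 picked index 2: u0 ∈ [-14/117, 7/117)
j=3 picked index 3: u0 ∈ [-2/39, 7/39)
j=4 picked index 3: u0 ∈ [-19/117, 8/117)
j=5 picked index 5: u0 ∈ [1/117, 22/117)
j=6 picked index 5: u0 ∈ [-4/39, 1/13)
j=7 picked index 8: u0 ∈ [-1/117, 2/9)
j=8 picked index 8: u0 ∈ [-14/117, 1/9)
intersection: [1/117, 7/117)

1/117 7/117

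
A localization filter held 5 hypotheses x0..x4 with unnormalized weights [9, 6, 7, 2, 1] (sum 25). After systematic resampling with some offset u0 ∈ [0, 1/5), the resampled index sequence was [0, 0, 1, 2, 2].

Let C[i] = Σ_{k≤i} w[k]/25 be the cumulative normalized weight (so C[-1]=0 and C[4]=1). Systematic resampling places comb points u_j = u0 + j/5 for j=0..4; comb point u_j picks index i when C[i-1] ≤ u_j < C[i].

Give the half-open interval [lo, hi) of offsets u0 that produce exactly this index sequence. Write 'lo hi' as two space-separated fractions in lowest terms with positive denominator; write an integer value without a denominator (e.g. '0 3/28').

0 2/25

C = [9/25, 3/5, 22/25, 24/25, 1]
j=0 picked index 0: u0 ∈ [0, 9/25)
j=1 picked index 0: u0 ∈ [-1/5, 4/25)
j=2 picked index 1: u0 ∈ [-1/25, 1/5)
j=3 picked index 2: u0 ∈ [0, 7/25)
j=4 picked index 2: u0 ∈ [-1/5, 2/25)
intersection: [0, 2/25)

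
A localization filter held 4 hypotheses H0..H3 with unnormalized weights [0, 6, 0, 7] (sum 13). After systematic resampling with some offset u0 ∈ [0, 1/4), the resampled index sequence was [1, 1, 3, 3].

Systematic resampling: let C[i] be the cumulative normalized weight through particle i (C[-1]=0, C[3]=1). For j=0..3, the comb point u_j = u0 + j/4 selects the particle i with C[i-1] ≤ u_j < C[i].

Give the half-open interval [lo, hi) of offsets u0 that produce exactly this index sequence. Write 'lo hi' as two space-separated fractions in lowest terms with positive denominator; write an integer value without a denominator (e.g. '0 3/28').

C = [0, 6/13, 6/13, 1]
j=0 picked index 1: u0 ∈ [0, 6/13)
j=1 picked index 1: u0 ∈ [-1/4, 11/52)
j=2 picked index 3: u0 ∈ [-1/26, 1/2)
j=3 picked index 3: u0 ∈ [-15/52, 1/4)
intersection: [0, 11/52)

0 11/52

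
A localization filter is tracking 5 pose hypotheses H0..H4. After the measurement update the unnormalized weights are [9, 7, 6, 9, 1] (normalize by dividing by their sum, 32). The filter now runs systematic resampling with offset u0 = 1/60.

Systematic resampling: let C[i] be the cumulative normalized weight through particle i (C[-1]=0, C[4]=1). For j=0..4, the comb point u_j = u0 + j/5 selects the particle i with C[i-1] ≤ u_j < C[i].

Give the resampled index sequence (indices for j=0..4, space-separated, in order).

0 0 1 2 3

C = [9/32, 1/2, 11/16, 31/32, 1]
j=0: u_0=1/60 ∈ [0, 9/32) → index 0
j=1: u_1=13/60 ∈ [0, 9/32) → index 0
j=2: u_2=5/12 ∈ [9/32, 1/2) → index 1
j=3: u_3=37/60 ∈ [1/2, 11/16) → index 2
j=4: u_4=49/60 ∈ [11/16, 31/32) → index 3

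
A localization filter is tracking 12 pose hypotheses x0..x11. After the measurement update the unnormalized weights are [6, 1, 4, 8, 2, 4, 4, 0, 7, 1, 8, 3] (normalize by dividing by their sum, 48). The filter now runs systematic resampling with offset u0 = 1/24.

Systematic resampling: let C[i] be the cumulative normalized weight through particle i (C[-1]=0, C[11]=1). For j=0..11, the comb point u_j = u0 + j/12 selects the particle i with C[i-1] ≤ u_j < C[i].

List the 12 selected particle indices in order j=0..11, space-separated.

C = [1/8, 7/48, 11/48, 19/48, 7/16, 25/48, 29/48, 29/48, 3/4, 37/48, 15/16, 1]
j=0: u_0=1/24 ∈ [0, 1/8) → index 0
j=1: u_1=1/8 ∈ [1/8, 7/48) → index 1
j=2: u_2=5/24 ∈ [7/48, 11/48) → index 2
j=3: u_3=7/24 ∈ [11/48, 19/48) → index 3
j=4: u_4=3/8 ∈ [11/48, 19/48) → index 3
j=5: u_5=11/24 ∈ [7/16, 25/48) → index 5
j=6: u_6=13/24 ∈ [25/48, 29/48) → index 6
j=7: u_7=5/8 ∈ [29/48, 3/4) → index 8
j=8: u_8=17/24 ∈ [29/48, 3/4) → index 8
j=9: u_9=19/24 ∈ [37/48, 15/16) → index 10
j=10: u_10=7/8 ∈ [37/48, 15/16) → index 10
j=11: u_11=23/24 ∈ [15/16, 1) → index 11

0 1 2 3 3 5 6 8 8 10 10 11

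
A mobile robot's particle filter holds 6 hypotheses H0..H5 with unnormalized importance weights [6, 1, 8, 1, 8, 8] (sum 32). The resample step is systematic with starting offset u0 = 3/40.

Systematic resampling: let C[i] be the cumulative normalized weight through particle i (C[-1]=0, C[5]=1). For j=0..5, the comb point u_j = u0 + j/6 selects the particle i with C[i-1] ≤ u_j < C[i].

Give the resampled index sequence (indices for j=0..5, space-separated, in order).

C = [3/16, 7/32, 15/32, 1/2, 3/4, 1]
j=0: u_0=3/40 ∈ [0, 3/16) → index 0
j=1: u_1=29/120 ∈ [7/32, 15/32) → index 2
j=2: u_2=49/120 ∈ [7/32, 15/32) → index 2
j=3: u_3=23/40 ∈ [1/2, 3/4) → index 4
j=4: u_4=89/120 ∈ [1/2, 3/4) → index 4
j=5: u_5=109/120 ∈ [3/4, 1) → index 5

0 2 2 4 4 5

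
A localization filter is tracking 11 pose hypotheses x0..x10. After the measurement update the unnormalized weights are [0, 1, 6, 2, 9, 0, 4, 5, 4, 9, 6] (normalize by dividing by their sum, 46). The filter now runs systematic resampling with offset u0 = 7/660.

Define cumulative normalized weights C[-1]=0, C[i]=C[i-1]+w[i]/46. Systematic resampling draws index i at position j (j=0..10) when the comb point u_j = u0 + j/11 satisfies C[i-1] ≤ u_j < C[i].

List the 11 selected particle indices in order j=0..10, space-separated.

1 2 3 4 4 6 7 8 9 9 10

C = [0, 1/46, 7/46, 9/46, 9/23, 9/23, 11/23, 27/46, 31/46, 20/23, 1]
j=0: u_0=7/660 ∈ [0, 1/46) → index 1
j=1: u_1=67/660 ∈ [1/46, 7/46) → index 2
j=2: u_2=127/660 ∈ [7/46, 9/46) → index 3
j=3: u_3=17/60 ∈ [9/46, 9/23) → index 4
j=4: u_4=247/660 ∈ [9/46, 9/23) → index 4
j=5: u_5=307/660 ∈ [9/23, 11/23) → index 6
j=6: u_6=367/660 ∈ [11/23, 27/46) → index 7
j=7: u_7=427/660 ∈ [27/46, 31/46) → index 8
j=8: u_8=487/660 ∈ [31/46, 20/23) → index 9
j=9: u_9=547/660 ∈ [31/46, 20/23) → index 9
j=10: u_10=607/660 ∈ [20/23, 1) → index 10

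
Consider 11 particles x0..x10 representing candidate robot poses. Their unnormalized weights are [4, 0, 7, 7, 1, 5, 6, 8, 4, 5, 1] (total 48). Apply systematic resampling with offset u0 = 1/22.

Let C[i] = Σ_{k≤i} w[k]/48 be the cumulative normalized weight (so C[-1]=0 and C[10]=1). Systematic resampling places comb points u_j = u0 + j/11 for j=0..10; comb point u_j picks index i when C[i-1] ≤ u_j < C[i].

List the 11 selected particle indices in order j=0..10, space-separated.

C = [1/12, 1/12, 11/48, 3/8, 19/48, 1/2, 5/8, 19/24, 7/8, 47/48, 1]
j=0: u_0=1/22 ∈ [0, 1/12) → index 0
j=1: u_1=3/22 ∈ [1/12, 11/48) → index 2
j=2: u_2=5/22 ∈ [1/12, 11/48) → index 2
j=3: u_3=7/22 ∈ [11/48, 3/8) → index 3
j=4: u_4=9/22 ∈ [19/48, 1/2) → index 5
j=5: u_5=1/2 ∈ [1/2, 5/8) → index 6
j=6: u_6=13/22 ∈ [1/2, 5/8) → index 6
j=7: u_7=15/22 ∈ [5/8, 19/24) → index 7
j=8: u_8=17/22 ∈ [5/8, 19/24) → index 7
j=9: u_9=19/22 ∈ [19/24, 7/8) → index 8
j=10: u_10=21/22 ∈ [7/8, 47/48) → index 9

0 2 2 3 5 6 6 7 7 8 9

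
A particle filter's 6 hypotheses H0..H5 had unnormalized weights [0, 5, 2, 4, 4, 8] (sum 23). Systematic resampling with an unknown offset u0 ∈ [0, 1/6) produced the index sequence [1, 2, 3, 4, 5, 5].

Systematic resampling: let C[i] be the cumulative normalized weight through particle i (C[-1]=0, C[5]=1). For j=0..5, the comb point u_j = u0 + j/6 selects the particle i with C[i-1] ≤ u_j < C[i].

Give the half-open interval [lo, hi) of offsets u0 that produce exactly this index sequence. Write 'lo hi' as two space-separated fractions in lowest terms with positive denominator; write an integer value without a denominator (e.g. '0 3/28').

C = [0, 5/23, 7/23, 11/23, 15/23, 1]
j=0 picked index 1: u0 ∈ [0, 5/23)
j=1 picked index 2: u0 ∈ [7/138, 19/138)
j=2 picked index 3: u0 ∈ [-2/69, 10/69)
j=3 picked index 4: u0 ∈ [-1/46, 7/46)
j=4 picked index 5: u0 ∈ [-1/69, 1/3)
j=5 picked index 5: u0 ∈ [-25/138, 1/6)
intersection: [7/138, 19/138)

7/138 19/138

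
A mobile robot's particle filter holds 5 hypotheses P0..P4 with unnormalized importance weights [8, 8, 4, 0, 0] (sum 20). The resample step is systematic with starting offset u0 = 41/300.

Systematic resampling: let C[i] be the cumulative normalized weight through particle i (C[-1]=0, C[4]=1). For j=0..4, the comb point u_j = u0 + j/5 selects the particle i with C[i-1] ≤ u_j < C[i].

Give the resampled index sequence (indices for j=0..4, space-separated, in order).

0 0 1 1 2

C = [2/5, 4/5, 1, 1, 1]
j=0: u_0=41/300 ∈ [0, 2/5) → index 0
j=1: u_1=101/300 ∈ [0, 2/5) → index 0
j=2: u_2=161/300 ∈ [2/5, 4/5) → index 1
j=3: u_3=221/300 ∈ [2/5, 4/5) → index 1
j=4: u_4=281/300 ∈ [4/5, 1) → index 2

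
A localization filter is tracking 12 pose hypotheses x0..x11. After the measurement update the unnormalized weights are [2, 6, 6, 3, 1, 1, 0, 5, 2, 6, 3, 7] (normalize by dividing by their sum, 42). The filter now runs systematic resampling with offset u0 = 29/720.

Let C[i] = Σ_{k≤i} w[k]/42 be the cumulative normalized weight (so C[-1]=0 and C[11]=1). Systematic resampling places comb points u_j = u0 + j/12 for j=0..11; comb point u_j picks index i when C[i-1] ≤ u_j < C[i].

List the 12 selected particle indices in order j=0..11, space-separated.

0 1 2 2 3 7 7 9 9 10 11 11

C = [1/21, 4/21, 1/3, 17/42, 3/7, 19/42, 19/42, 4/7, 13/21, 16/21, 5/6, 1]
j=0: u_0=29/720 ∈ [0, 1/21) → index 0
j=1: u_1=89/720 ∈ [1/21, 4/21) → index 1
j=2: u_2=149/720 ∈ [4/21, 1/3) → index 2
j=3: u_3=209/720 ∈ [4/21, 1/3) → index 2
j=4: u_4=269/720 ∈ [1/3, 17/42) → index 3
j=5: u_5=329/720 ∈ [19/42, 4/7) → index 7
j=6: u_6=389/720 ∈ [19/42, 4/7) → index 7
j=7: u_7=449/720 ∈ [13/21, 16/21) → index 9
j=8: u_8=509/720 ∈ [13/21, 16/21) → index 9
j=9: u_9=569/720 ∈ [16/21, 5/6) → index 10
j=10: u_10=629/720 ∈ [5/6, 1) → index 11
j=11: u_11=689/720 ∈ [5/6, 1) → index 11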